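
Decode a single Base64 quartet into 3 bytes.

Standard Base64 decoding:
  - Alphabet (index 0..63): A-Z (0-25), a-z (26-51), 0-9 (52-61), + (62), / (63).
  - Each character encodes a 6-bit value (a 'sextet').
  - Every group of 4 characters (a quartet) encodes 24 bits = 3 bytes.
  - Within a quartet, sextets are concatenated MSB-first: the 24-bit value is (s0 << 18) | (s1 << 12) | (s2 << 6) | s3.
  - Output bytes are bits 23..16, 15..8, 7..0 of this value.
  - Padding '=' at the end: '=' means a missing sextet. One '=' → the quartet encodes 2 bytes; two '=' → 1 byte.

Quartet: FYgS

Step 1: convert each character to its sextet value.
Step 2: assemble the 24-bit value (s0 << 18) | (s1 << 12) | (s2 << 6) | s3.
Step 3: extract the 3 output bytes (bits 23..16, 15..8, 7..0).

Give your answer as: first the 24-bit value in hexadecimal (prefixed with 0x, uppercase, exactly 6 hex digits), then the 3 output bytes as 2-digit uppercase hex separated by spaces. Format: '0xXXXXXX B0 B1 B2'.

Answer: 0x158812 15 88 12

Derivation:
Sextets: F=5, Y=24, g=32, S=18
24-bit: (5<<18) | (24<<12) | (32<<6) | 18
      = 0x140000 | 0x018000 | 0x000800 | 0x000012
      = 0x158812
Bytes: (v>>16)&0xFF=15, (v>>8)&0xFF=88, v&0xFF=12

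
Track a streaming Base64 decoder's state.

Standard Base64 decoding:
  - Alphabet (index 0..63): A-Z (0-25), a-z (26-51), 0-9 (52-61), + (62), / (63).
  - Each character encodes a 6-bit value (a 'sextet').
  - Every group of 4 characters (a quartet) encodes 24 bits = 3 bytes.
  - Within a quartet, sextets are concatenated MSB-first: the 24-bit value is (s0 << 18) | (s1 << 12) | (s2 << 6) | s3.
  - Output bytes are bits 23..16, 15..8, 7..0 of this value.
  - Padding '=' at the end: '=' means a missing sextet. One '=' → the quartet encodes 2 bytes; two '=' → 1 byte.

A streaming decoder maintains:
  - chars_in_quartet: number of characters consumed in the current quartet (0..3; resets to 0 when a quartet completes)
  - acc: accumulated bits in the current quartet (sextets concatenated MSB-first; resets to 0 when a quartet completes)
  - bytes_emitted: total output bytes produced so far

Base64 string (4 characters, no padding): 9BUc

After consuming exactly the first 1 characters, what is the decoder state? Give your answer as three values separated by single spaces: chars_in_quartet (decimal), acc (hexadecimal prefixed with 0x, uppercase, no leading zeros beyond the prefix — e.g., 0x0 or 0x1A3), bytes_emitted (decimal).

After char 0 ('9'=61): chars_in_quartet=1 acc=0x3D bytes_emitted=0

Answer: 1 0x3D 0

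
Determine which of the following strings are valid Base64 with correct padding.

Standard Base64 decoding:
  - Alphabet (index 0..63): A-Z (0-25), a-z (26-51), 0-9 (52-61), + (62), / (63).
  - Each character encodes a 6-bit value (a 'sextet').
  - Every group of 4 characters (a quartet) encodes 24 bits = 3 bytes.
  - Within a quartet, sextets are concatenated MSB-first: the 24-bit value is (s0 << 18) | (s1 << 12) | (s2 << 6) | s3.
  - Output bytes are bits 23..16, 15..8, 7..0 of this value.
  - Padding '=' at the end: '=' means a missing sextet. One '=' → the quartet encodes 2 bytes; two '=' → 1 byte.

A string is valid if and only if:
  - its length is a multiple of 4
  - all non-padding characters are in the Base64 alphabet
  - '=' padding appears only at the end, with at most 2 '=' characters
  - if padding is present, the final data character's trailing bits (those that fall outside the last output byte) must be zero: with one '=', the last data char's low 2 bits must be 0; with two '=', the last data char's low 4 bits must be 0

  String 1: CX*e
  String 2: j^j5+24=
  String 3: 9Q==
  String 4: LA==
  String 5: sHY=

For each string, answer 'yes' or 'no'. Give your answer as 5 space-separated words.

Answer: no no yes yes yes

Derivation:
String 1: 'CX*e' → invalid (bad char(s): ['*'])
String 2: 'j^j5+24=' → invalid (bad char(s): ['^'])
String 3: '9Q==' → valid
String 4: 'LA==' → valid
String 5: 'sHY=' → valid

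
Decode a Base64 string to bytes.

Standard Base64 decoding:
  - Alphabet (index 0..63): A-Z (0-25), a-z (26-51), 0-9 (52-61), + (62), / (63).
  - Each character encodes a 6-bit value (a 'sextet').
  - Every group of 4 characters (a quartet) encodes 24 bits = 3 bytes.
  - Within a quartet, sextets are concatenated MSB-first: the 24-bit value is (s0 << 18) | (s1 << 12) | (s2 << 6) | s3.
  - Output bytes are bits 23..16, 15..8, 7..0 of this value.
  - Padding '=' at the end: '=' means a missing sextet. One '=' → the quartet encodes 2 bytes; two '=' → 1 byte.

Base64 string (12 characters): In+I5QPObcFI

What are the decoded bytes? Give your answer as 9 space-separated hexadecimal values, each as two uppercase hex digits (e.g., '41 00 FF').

After char 0 ('I'=8): chars_in_quartet=1 acc=0x8 bytes_emitted=0
After char 1 ('n'=39): chars_in_quartet=2 acc=0x227 bytes_emitted=0
After char 2 ('+'=62): chars_in_quartet=3 acc=0x89FE bytes_emitted=0
After char 3 ('I'=8): chars_in_quartet=4 acc=0x227F88 -> emit 22 7F 88, reset; bytes_emitted=3
After char 4 ('5'=57): chars_in_quartet=1 acc=0x39 bytes_emitted=3
After char 5 ('Q'=16): chars_in_quartet=2 acc=0xE50 bytes_emitted=3
After char 6 ('P'=15): chars_in_quartet=3 acc=0x3940F bytes_emitted=3
After char 7 ('O'=14): chars_in_quartet=4 acc=0xE503CE -> emit E5 03 CE, reset; bytes_emitted=6
After char 8 ('b'=27): chars_in_quartet=1 acc=0x1B bytes_emitted=6
After char 9 ('c'=28): chars_in_quartet=2 acc=0x6DC bytes_emitted=6
After char 10 ('F'=5): chars_in_quartet=3 acc=0x1B705 bytes_emitted=6
After char 11 ('I'=8): chars_in_quartet=4 acc=0x6DC148 -> emit 6D C1 48, reset; bytes_emitted=9

Answer: 22 7F 88 E5 03 CE 6D C1 48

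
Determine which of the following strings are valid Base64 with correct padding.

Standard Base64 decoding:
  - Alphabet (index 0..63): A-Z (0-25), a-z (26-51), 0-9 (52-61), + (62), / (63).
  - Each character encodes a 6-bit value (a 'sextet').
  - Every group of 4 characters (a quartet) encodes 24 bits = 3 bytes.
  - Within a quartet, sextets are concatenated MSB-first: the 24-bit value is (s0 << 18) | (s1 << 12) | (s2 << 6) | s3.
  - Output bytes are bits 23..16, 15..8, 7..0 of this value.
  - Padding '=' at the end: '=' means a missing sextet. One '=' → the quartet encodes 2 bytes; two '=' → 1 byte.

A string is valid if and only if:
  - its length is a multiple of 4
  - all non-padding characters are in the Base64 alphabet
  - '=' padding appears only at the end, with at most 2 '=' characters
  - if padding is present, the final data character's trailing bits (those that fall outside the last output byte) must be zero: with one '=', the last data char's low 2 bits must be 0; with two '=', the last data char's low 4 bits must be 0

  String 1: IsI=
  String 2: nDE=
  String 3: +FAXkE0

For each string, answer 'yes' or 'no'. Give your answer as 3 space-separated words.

Answer: yes yes no

Derivation:
String 1: 'IsI=' → valid
String 2: 'nDE=' → valid
String 3: '+FAXkE0' → invalid (len=7 not mult of 4)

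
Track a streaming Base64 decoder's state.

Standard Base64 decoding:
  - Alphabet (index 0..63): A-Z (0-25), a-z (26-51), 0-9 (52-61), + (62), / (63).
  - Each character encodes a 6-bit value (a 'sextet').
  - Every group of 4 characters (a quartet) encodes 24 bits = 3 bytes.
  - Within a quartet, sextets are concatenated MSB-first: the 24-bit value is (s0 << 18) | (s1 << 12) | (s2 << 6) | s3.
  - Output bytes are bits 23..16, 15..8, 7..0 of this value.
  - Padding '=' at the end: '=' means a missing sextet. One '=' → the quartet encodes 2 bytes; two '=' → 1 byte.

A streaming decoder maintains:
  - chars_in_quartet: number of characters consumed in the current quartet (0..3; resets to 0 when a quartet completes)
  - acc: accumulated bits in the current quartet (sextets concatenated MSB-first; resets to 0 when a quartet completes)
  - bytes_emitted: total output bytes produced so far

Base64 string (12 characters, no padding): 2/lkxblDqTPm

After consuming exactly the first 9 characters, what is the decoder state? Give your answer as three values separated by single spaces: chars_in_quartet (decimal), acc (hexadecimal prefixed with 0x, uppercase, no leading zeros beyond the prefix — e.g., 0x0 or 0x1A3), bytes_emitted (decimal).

After char 0 ('2'=54): chars_in_quartet=1 acc=0x36 bytes_emitted=0
After char 1 ('/'=63): chars_in_quartet=2 acc=0xDBF bytes_emitted=0
After char 2 ('l'=37): chars_in_quartet=3 acc=0x36FE5 bytes_emitted=0
After char 3 ('k'=36): chars_in_quartet=4 acc=0xDBF964 -> emit DB F9 64, reset; bytes_emitted=3
After char 4 ('x'=49): chars_in_quartet=1 acc=0x31 bytes_emitted=3
After char 5 ('b'=27): chars_in_quartet=2 acc=0xC5B bytes_emitted=3
After char 6 ('l'=37): chars_in_quartet=3 acc=0x316E5 bytes_emitted=3
After char 7 ('D'=3): chars_in_quartet=4 acc=0xC5B943 -> emit C5 B9 43, reset; bytes_emitted=6
After char 8 ('q'=42): chars_in_quartet=1 acc=0x2A bytes_emitted=6

Answer: 1 0x2A 6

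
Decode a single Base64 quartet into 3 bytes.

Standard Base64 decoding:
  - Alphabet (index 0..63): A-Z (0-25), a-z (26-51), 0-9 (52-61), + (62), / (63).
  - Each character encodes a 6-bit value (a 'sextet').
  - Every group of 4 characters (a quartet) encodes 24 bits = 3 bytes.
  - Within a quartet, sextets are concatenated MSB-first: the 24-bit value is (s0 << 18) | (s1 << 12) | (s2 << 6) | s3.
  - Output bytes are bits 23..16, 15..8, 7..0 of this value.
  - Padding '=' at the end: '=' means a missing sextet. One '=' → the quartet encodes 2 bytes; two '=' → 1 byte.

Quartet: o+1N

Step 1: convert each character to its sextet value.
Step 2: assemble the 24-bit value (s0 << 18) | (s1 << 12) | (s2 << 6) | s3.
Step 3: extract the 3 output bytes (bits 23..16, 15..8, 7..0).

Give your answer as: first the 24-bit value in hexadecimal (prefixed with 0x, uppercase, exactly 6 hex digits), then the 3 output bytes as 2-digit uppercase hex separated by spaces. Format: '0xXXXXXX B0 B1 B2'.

Answer: 0xA3ED4D A3 ED 4D

Derivation:
Sextets: o=40, +=62, 1=53, N=13
24-bit: (40<<18) | (62<<12) | (53<<6) | 13
      = 0xA00000 | 0x03E000 | 0x000D40 | 0x00000D
      = 0xA3ED4D
Bytes: (v>>16)&0xFF=A3, (v>>8)&0xFF=ED, v&0xFF=4D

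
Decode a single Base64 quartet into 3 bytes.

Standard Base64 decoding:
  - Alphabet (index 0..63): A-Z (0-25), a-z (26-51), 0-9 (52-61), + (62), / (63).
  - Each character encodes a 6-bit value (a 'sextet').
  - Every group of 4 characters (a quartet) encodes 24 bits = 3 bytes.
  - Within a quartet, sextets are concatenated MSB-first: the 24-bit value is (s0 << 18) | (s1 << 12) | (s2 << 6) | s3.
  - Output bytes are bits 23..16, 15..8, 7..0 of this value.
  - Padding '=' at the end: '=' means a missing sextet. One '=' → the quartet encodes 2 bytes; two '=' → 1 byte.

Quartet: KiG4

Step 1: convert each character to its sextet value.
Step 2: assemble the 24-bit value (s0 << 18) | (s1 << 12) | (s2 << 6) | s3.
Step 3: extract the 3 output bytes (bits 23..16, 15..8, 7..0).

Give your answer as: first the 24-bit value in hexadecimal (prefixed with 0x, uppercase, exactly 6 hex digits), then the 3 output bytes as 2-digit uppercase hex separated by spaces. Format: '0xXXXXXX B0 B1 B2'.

Answer: 0x2A21B8 2A 21 B8

Derivation:
Sextets: K=10, i=34, G=6, 4=56
24-bit: (10<<18) | (34<<12) | (6<<6) | 56
      = 0x280000 | 0x022000 | 0x000180 | 0x000038
      = 0x2A21B8
Bytes: (v>>16)&0xFF=2A, (v>>8)&0xFF=21, v&0xFF=B8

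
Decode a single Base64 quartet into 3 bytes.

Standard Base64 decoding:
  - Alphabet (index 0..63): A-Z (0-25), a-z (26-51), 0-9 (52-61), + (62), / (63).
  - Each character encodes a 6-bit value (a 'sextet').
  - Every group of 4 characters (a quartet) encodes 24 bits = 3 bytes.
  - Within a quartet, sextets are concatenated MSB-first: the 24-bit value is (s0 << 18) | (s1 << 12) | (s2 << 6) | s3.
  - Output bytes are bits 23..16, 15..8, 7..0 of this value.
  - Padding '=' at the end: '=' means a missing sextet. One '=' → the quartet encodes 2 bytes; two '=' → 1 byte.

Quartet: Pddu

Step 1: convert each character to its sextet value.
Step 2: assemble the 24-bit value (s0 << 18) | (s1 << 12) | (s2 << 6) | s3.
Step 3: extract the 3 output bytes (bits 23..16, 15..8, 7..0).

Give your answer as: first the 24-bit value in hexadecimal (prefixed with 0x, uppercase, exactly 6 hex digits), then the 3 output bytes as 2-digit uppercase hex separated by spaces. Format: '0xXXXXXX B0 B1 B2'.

Sextets: P=15, d=29, d=29, u=46
24-bit: (15<<18) | (29<<12) | (29<<6) | 46
      = 0x3C0000 | 0x01D000 | 0x000740 | 0x00002E
      = 0x3DD76E
Bytes: (v>>16)&0xFF=3D, (v>>8)&0xFF=D7, v&0xFF=6E

Answer: 0x3DD76E 3D D7 6E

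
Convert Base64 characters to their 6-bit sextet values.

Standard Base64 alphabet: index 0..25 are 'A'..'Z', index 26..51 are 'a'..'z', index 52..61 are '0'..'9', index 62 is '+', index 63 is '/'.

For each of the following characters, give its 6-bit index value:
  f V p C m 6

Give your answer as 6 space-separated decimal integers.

'f': a..z range, 26 + ord('f') − ord('a') = 31
'V': A..Z range, ord('V') − ord('A') = 21
'p': a..z range, 26 + ord('p') − ord('a') = 41
'C': A..Z range, ord('C') − ord('A') = 2
'm': a..z range, 26 + ord('m') − ord('a') = 38
'6': 0..9 range, 52 + ord('6') − ord('0') = 58

Answer: 31 21 41 2 38 58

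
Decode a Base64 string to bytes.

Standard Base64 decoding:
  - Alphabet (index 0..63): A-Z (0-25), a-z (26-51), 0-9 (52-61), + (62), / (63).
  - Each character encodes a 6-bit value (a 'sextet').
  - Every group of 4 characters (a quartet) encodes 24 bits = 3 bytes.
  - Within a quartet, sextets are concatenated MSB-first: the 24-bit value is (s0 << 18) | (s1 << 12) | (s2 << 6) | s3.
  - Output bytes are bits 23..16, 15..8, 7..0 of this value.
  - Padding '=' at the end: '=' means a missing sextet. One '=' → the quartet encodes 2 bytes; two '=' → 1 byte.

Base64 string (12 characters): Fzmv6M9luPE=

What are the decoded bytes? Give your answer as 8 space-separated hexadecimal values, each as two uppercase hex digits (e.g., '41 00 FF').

After char 0 ('F'=5): chars_in_quartet=1 acc=0x5 bytes_emitted=0
After char 1 ('z'=51): chars_in_quartet=2 acc=0x173 bytes_emitted=0
After char 2 ('m'=38): chars_in_quartet=3 acc=0x5CE6 bytes_emitted=0
After char 3 ('v'=47): chars_in_quartet=4 acc=0x1739AF -> emit 17 39 AF, reset; bytes_emitted=3
After char 4 ('6'=58): chars_in_quartet=1 acc=0x3A bytes_emitted=3
After char 5 ('M'=12): chars_in_quartet=2 acc=0xE8C bytes_emitted=3
After char 6 ('9'=61): chars_in_quartet=3 acc=0x3A33D bytes_emitted=3
After char 7 ('l'=37): chars_in_quartet=4 acc=0xE8CF65 -> emit E8 CF 65, reset; bytes_emitted=6
After char 8 ('u'=46): chars_in_quartet=1 acc=0x2E bytes_emitted=6
After char 9 ('P'=15): chars_in_quartet=2 acc=0xB8F bytes_emitted=6
After char 10 ('E'=4): chars_in_quartet=3 acc=0x2E3C4 bytes_emitted=6
Padding '=': partial quartet acc=0x2E3C4 -> emit B8 F1; bytes_emitted=8

Answer: 17 39 AF E8 CF 65 B8 F1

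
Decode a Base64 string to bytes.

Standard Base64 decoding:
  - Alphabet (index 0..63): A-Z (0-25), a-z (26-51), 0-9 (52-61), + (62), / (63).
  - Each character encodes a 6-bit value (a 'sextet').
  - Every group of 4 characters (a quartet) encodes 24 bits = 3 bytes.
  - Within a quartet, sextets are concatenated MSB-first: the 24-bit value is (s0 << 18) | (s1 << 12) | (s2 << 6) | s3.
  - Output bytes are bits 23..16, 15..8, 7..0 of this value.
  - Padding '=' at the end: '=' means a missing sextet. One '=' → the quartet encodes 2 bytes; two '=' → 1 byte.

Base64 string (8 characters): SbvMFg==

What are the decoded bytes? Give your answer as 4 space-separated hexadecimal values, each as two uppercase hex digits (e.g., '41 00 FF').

Answer: 49 BB CC 16

Derivation:
After char 0 ('S'=18): chars_in_quartet=1 acc=0x12 bytes_emitted=0
After char 1 ('b'=27): chars_in_quartet=2 acc=0x49B bytes_emitted=0
After char 2 ('v'=47): chars_in_quartet=3 acc=0x126EF bytes_emitted=0
After char 3 ('M'=12): chars_in_quartet=4 acc=0x49BBCC -> emit 49 BB CC, reset; bytes_emitted=3
After char 4 ('F'=5): chars_in_quartet=1 acc=0x5 bytes_emitted=3
After char 5 ('g'=32): chars_in_quartet=2 acc=0x160 bytes_emitted=3
Padding '==': partial quartet acc=0x160 -> emit 16; bytes_emitted=4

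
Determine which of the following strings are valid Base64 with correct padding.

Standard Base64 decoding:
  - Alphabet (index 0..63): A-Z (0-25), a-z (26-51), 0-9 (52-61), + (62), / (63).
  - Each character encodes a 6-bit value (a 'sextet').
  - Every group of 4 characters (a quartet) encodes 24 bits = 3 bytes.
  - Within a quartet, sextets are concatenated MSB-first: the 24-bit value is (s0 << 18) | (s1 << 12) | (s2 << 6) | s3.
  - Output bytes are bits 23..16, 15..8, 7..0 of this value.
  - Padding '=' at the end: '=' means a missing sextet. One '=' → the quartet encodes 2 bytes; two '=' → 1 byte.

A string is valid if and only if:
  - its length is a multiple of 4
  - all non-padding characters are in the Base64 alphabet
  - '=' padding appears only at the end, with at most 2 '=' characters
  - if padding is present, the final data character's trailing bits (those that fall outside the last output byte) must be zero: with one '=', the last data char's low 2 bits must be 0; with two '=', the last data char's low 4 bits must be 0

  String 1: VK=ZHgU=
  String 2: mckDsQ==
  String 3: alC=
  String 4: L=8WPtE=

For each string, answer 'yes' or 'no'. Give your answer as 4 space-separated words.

String 1: 'VK=ZHgU=' → invalid (bad char(s): ['=']; '=' in middle)
String 2: 'mckDsQ==' → valid
String 3: 'alC=' → invalid (bad trailing bits)
String 4: 'L=8WPtE=' → invalid (bad char(s): ['=']; '=' in middle)

Answer: no yes no no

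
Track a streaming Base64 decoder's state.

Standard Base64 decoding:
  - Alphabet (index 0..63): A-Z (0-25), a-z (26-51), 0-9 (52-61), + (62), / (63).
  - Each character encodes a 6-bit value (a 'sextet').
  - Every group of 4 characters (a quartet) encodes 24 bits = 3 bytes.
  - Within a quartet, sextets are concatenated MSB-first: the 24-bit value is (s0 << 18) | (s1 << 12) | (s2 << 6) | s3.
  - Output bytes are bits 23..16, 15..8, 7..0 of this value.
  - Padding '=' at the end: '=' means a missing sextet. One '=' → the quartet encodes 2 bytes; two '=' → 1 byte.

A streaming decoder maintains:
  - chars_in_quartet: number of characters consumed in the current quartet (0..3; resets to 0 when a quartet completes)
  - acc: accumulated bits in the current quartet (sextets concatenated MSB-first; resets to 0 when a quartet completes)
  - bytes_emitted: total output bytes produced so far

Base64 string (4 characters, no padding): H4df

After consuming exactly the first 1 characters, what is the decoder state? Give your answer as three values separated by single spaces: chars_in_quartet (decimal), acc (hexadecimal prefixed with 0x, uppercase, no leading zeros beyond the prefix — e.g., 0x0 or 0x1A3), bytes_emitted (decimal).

After char 0 ('H'=7): chars_in_quartet=1 acc=0x7 bytes_emitted=0

Answer: 1 0x7 0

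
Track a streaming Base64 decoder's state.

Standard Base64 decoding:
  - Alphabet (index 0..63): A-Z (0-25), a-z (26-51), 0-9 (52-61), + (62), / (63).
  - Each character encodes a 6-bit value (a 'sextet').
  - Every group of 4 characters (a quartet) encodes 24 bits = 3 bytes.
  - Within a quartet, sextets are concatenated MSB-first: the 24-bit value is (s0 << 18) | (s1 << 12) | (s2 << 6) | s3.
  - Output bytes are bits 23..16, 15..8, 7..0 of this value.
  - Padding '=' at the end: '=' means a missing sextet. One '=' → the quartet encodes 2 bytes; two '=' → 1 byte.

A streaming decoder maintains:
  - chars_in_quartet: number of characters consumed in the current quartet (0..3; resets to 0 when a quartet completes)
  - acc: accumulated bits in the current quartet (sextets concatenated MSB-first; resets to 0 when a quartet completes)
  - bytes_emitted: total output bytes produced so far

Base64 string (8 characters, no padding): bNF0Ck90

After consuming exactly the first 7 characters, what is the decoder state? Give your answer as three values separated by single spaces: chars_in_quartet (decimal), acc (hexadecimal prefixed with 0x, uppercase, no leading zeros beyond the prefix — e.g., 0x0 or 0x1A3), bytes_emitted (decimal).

After char 0 ('b'=27): chars_in_quartet=1 acc=0x1B bytes_emitted=0
After char 1 ('N'=13): chars_in_quartet=2 acc=0x6CD bytes_emitted=0
After char 2 ('F'=5): chars_in_quartet=3 acc=0x1B345 bytes_emitted=0
After char 3 ('0'=52): chars_in_quartet=4 acc=0x6CD174 -> emit 6C D1 74, reset; bytes_emitted=3
After char 4 ('C'=2): chars_in_quartet=1 acc=0x2 bytes_emitted=3
After char 5 ('k'=36): chars_in_quartet=2 acc=0xA4 bytes_emitted=3
After char 6 ('9'=61): chars_in_quartet=3 acc=0x293D bytes_emitted=3

Answer: 3 0x293D 3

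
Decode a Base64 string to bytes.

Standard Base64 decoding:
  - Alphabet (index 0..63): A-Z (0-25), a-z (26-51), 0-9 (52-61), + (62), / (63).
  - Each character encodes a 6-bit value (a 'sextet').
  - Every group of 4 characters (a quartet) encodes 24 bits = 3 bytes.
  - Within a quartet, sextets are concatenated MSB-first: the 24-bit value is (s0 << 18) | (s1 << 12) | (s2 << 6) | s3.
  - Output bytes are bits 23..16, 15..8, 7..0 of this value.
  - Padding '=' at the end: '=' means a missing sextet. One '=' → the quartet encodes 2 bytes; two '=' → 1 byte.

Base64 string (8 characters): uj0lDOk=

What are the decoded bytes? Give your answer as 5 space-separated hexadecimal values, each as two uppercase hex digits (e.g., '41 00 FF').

After char 0 ('u'=46): chars_in_quartet=1 acc=0x2E bytes_emitted=0
After char 1 ('j'=35): chars_in_quartet=2 acc=0xBA3 bytes_emitted=0
After char 2 ('0'=52): chars_in_quartet=3 acc=0x2E8F4 bytes_emitted=0
After char 3 ('l'=37): chars_in_quartet=4 acc=0xBA3D25 -> emit BA 3D 25, reset; bytes_emitted=3
After char 4 ('D'=3): chars_in_quartet=1 acc=0x3 bytes_emitted=3
After char 5 ('O'=14): chars_in_quartet=2 acc=0xCE bytes_emitted=3
After char 6 ('k'=36): chars_in_quartet=3 acc=0x33A4 bytes_emitted=3
Padding '=': partial quartet acc=0x33A4 -> emit 0C E9; bytes_emitted=5

Answer: BA 3D 25 0C E9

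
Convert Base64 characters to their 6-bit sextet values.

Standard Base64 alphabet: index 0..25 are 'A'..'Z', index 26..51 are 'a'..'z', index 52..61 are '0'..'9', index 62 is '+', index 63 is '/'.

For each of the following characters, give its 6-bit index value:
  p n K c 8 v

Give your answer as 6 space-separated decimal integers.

Answer: 41 39 10 28 60 47

Derivation:
'p': a..z range, 26 + ord('p') − ord('a') = 41
'n': a..z range, 26 + ord('n') − ord('a') = 39
'K': A..Z range, ord('K') − ord('A') = 10
'c': a..z range, 26 + ord('c') − ord('a') = 28
'8': 0..9 range, 52 + ord('8') − ord('0') = 60
'v': a..z range, 26 + ord('v') − ord('a') = 47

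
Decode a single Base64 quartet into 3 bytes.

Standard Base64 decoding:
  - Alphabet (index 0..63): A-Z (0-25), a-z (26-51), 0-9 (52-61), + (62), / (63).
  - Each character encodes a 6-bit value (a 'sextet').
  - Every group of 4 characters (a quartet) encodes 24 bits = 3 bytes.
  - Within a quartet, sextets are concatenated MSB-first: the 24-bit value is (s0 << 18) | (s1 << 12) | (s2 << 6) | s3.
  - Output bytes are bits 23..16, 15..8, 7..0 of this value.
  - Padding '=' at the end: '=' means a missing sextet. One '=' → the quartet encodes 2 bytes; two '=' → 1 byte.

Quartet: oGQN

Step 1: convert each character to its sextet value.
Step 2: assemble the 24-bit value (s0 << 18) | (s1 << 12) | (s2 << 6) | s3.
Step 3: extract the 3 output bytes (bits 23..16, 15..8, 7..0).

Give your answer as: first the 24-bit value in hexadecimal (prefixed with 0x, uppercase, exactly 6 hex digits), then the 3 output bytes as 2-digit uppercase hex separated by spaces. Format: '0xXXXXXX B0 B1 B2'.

Sextets: o=40, G=6, Q=16, N=13
24-bit: (40<<18) | (6<<12) | (16<<6) | 13
      = 0xA00000 | 0x006000 | 0x000400 | 0x00000D
      = 0xA0640D
Bytes: (v>>16)&0xFF=A0, (v>>8)&0xFF=64, v&0xFF=0D

Answer: 0xA0640D A0 64 0D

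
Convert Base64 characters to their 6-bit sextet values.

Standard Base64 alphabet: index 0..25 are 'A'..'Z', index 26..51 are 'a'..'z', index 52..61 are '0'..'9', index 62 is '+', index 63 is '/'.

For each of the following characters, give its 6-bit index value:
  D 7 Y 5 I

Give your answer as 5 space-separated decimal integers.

Answer: 3 59 24 57 8

Derivation:
'D': A..Z range, ord('D') − ord('A') = 3
'7': 0..9 range, 52 + ord('7') − ord('0') = 59
'Y': A..Z range, ord('Y') − ord('A') = 24
'5': 0..9 range, 52 + ord('5') − ord('0') = 57
'I': A..Z range, ord('I') − ord('A') = 8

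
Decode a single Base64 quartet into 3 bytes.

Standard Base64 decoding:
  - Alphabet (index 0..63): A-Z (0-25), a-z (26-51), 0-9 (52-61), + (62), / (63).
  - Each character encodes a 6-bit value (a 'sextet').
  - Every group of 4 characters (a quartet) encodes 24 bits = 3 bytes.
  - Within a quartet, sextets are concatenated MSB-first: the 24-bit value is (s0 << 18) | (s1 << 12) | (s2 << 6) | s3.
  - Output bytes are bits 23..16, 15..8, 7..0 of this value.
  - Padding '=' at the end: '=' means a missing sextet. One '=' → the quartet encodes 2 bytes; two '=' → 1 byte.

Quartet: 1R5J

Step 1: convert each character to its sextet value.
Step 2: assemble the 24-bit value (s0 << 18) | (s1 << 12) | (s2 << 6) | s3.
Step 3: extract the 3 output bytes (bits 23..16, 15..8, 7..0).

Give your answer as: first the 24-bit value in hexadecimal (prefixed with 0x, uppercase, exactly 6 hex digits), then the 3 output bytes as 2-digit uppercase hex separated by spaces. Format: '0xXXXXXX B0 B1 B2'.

Sextets: 1=53, R=17, 5=57, J=9
24-bit: (53<<18) | (17<<12) | (57<<6) | 9
      = 0xD40000 | 0x011000 | 0x000E40 | 0x000009
      = 0xD51E49
Bytes: (v>>16)&0xFF=D5, (v>>8)&0xFF=1E, v&0xFF=49

Answer: 0xD51E49 D5 1E 49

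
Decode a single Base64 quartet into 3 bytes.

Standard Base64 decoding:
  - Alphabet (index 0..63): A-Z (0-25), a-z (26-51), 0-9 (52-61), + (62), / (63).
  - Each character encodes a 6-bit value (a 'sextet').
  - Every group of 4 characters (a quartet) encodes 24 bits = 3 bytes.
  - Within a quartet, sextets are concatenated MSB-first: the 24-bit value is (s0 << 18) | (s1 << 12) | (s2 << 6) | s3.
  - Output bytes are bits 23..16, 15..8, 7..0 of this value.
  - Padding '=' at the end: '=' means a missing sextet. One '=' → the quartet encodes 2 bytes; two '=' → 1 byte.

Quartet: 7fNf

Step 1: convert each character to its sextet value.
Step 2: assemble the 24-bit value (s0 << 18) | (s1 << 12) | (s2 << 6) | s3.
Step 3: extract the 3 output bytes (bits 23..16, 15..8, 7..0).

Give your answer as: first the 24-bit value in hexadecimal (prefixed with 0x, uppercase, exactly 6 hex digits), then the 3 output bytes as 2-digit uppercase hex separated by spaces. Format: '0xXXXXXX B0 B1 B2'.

Sextets: 7=59, f=31, N=13, f=31
24-bit: (59<<18) | (31<<12) | (13<<6) | 31
      = 0xEC0000 | 0x01F000 | 0x000340 | 0x00001F
      = 0xEDF35F
Bytes: (v>>16)&0xFF=ED, (v>>8)&0xFF=F3, v&0xFF=5F

Answer: 0xEDF35F ED F3 5F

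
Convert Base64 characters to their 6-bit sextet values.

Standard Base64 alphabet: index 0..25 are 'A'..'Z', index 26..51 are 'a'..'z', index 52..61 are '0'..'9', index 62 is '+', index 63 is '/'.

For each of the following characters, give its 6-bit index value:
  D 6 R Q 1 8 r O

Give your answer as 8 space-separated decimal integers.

'D': A..Z range, ord('D') − ord('A') = 3
'6': 0..9 range, 52 + ord('6') − ord('0') = 58
'R': A..Z range, ord('R') − ord('A') = 17
'Q': A..Z range, ord('Q') − ord('A') = 16
'1': 0..9 range, 52 + ord('1') − ord('0') = 53
'8': 0..9 range, 52 + ord('8') − ord('0') = 60
'r': a..z range, 26 + ord('r') − ord('a') = 43
'O': A..Z range, ord('O') − ord('A') = 14

Answer: 3 58 17 16 53 60 43 14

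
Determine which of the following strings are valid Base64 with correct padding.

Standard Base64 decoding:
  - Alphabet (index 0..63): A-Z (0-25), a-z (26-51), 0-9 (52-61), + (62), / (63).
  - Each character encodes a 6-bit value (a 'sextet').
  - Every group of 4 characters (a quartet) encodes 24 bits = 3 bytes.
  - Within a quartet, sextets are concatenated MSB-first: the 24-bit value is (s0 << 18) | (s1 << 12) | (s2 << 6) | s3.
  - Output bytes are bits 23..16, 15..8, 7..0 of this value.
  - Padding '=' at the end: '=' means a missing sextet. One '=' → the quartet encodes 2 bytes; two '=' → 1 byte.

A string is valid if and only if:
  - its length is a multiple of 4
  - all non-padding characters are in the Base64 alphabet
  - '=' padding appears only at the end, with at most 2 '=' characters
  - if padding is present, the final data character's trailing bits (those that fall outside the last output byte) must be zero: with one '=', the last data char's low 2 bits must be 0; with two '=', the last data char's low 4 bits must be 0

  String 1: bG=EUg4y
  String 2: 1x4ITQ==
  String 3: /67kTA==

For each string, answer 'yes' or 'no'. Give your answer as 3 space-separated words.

Answer: no yes yes

Derivation:
String 1: 'bG=EUg4y' → invalid (bad char(s): ['=']; '=' in middle)
String 2: '1x4ITQ==' → valid
String 3: '/67kTA==' → valid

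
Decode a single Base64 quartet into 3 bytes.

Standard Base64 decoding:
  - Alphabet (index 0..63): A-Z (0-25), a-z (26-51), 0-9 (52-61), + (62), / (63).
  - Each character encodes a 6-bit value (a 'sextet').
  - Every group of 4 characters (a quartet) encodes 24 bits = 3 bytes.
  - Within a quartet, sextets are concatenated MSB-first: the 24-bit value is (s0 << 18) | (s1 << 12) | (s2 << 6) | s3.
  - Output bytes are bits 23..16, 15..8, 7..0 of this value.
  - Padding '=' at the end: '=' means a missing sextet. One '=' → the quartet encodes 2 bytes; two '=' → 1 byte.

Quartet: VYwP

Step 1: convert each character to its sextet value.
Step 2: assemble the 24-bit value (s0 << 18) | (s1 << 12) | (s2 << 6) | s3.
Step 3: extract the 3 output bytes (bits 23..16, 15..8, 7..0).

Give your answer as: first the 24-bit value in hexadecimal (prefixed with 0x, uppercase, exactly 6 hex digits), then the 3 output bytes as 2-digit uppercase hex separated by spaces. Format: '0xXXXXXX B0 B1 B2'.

Answer: 0x558C0F 55 8C 0F

Derivation:
Sextets: V=21, Y=24, w=48, P=15
24-bit: (21<<18) | (24<<12) | (48<<6) | 15
      = 0x540000 | 0x018000 | 0x000C00 | 0x00000F
      = 0x558C0F
Bytes: (v>>16)&0xFF=55, (v>>8)&0xFF=8C, v&0xFF=0F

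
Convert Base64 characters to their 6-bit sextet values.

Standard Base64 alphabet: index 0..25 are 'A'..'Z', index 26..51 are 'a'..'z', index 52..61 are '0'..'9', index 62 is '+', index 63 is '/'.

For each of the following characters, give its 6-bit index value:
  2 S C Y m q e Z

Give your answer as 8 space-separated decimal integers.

'2': 0..9 range, 52 + ord('2') − ord('0') = 54
'S': A..Z range, ord('S') − ord('A') = 18
'C': A..Z range, ord('C') − ord('A') = 2
'Y': A..Z range, ord('Y') − ord('A') = 24
'm': a..z range, 26 + ord('m') − ord('a') = 38
'q': a..z range, 26 + ord('q') − ord('a') = 42
'e': a..z range, 26 + ord('e') − ord('a') = 30
'Z': A..Z range, ord('Z') − ord('A') = 25

Answer: 54 18 2 24 38 42 30 25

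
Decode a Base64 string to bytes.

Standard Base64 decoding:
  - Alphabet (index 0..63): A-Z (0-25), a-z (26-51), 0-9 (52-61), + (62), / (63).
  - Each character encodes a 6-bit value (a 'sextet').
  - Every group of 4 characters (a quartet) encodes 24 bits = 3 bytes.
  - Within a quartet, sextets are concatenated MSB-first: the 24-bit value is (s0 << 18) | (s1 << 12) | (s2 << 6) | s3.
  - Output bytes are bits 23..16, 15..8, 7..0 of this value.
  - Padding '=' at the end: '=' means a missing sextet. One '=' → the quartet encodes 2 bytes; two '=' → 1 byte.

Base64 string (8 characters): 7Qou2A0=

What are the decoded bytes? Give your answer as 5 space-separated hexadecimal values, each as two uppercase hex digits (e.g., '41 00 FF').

Answer: ED 0A 2E D8 0D

Derivation:
After char 0 ('7'=59): chars_in_quartet=1 acc=0x3B bytes_emitted=0
After char 1 ('Q'=16): chars_in_quartet=2 acc=0xED0 bytes_emitted=0
After char 2 ('o'=40): chars_in_quartet=3 acc=0x3B428 bytes_emitted=0
After char 3 ('u'=46): chars_in_quartet=4 acc=0xED0A2E -> emit ED 0A 2E, reset; bytes_emitted=3
After char 4 ('2'=54): chars_in_quartet=1 acc=0x36 bytes_emitted=3
After char 5 ('A'=0): chars_in_quartet=2 acc=0xD80 bytes_emitted=3
After char 6 ('0'=52): chars_in_quartet=3 acc=0x36034 bytes_emitted=3
Padding '=': partial quartet acc=0x36034 -> emit D8 0D; bytes_emitted=5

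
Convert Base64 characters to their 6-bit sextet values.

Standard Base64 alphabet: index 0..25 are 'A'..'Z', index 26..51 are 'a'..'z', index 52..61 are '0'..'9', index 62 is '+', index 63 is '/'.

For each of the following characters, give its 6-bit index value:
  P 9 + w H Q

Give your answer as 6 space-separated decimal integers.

'P': A..Z range, ord('P') − ord('A') = 15
'9': 0..9 range, 52 + ord('9') − ord('0') = 61
'+': index 62
'w': a..z range, 26 + ord('w') − ord('a') = 48
'H': A..Z range, ord('H') − ord('A') = 7
'Q': A..Z range, ord('Q') − ord('A') = 16

Answer: 15 61 62 48 7 16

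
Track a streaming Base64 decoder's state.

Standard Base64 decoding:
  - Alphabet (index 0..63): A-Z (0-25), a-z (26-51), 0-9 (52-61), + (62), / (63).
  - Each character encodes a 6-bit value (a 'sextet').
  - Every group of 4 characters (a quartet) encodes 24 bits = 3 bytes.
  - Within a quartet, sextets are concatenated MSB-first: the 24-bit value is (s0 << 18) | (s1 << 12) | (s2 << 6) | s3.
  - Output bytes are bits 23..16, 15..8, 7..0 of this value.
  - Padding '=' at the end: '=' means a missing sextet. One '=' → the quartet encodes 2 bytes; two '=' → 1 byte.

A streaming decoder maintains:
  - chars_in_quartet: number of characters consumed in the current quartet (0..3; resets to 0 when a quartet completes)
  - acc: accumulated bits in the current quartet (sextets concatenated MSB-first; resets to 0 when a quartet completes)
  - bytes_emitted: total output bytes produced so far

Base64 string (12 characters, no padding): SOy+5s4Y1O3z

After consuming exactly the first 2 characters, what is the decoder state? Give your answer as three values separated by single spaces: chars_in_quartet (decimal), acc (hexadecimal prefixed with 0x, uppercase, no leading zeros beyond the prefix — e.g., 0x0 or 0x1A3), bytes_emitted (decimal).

Answer: 2 0x48E 0

Derivation:
After char 0 ('S'=18): chars_in_quartet=1 acc=0x12 bytes_emitted=0
After char 1 ('O'=14): chars_in_quartet=2 acc=0x48E bytes_emitted=0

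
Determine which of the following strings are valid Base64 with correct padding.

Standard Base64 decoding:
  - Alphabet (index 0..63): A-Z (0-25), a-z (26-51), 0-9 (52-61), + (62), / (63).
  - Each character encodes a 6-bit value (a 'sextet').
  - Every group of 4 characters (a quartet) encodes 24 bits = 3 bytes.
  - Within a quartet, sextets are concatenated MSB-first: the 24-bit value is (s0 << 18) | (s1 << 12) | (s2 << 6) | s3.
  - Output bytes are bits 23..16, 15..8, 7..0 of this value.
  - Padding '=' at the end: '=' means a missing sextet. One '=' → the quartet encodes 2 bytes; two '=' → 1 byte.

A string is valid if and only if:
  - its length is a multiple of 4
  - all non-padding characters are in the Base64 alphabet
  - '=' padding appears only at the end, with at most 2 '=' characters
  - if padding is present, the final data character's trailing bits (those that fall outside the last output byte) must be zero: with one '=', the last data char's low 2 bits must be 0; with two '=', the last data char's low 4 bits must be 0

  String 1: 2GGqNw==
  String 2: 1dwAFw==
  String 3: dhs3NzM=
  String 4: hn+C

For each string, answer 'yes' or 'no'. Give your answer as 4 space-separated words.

Answer: yes yes yes yes

Derivation:
String 1: '2GGqNw==' → valid
String 2: '1dwAFw==' → valid
String 3: 'dhs3NzM=' → valid
String 4: 'hn+C' → valid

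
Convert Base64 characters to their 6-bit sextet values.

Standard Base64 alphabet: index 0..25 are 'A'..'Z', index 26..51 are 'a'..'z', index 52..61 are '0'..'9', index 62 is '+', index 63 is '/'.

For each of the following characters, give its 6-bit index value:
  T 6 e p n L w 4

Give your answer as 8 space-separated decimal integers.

Answer: 19 58 30 41 39 11 48 56

Derivation:
'T': A..Z range, ord('T') − ord('A') = 19
'6': 0..9 range, 52 + ord('6') − ord('0') = 58
'e': a..z range, 26 + ord('e') − ord('a') = 30
'p': a..z range, 26 + ord('p') − ord('a') = 41
'n': a..z range, 26 + ord('n') − ord('a') = 39
'L': A..Z range, ord('L') − ord('A') = 11
'w': a..z range, 26 + ord('w') − ord('a') = 48
'4': 0..9 range, 52 + ord('4') − ord('0') = 56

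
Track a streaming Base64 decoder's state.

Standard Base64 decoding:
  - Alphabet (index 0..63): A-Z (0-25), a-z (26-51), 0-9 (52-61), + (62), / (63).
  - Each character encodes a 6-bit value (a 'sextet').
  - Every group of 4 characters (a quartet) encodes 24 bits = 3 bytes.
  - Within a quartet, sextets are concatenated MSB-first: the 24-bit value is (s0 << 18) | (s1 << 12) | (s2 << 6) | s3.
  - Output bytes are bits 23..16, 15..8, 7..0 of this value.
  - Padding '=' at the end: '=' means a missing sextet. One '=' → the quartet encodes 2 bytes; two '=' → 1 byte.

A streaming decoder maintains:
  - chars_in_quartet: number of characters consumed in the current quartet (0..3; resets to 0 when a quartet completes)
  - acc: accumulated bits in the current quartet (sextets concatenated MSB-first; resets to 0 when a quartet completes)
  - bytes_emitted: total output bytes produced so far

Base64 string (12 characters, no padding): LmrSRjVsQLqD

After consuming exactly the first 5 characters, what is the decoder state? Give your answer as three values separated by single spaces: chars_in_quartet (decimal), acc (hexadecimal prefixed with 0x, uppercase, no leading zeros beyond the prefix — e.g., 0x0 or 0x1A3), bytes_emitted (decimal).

Answer: 1 0x11 3

Derivation:
After char 0 ('L'=11): chars_in_quartet=1 acc=0xB bytes_emitted=0
After char 1 ('m'=38): chars_in_quartet=2 acc=0x2E6 bytes_emitted=0
After char 2 ('r'=43): chars_in_quartet=3 acc=0xB9AB bytes_emitted=0
After char 3 ('S'=18): chars_in_quartet=4 acc=0x2E6AD2 -> emit 2E 6A D2, reset; bytes_emitted=3
After char 4 ('R'=17): chars_in_quartet=1 acc=0x11 bytes_emitted=3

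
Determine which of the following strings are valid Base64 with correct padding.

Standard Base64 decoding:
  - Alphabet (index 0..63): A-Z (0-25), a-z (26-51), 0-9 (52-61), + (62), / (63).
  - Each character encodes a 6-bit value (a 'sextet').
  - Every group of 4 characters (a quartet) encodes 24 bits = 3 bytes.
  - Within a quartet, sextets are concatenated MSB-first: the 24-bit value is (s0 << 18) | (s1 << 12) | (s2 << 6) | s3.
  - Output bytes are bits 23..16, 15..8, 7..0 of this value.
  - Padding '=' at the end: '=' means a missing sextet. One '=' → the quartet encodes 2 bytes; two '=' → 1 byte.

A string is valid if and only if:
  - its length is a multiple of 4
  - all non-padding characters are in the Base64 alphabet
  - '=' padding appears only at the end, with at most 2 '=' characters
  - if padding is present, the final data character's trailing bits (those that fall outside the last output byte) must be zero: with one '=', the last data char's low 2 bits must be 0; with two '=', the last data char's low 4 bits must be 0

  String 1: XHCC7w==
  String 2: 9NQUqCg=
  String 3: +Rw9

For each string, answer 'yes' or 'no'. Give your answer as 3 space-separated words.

Answer: yes yes yes

Derivation:
String 1: 'XHCC7w==' → valid
String 2: '9NQUqCg=' → valid
String 3: '+Rw9' → valid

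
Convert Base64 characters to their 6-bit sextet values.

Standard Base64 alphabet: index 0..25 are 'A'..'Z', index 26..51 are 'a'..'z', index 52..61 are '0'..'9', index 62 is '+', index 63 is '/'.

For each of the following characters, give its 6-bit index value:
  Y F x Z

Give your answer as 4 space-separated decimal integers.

Answer: 24 5 49 25

Derivation:
'Y': A..Z range, ord('Y') − ord('A') = 24
'F': A..Z range, ord('F') − ord('A') = 5
'x': a..z range, 26 + ord('x') − ord('a') = 49
'Z': A..Z range, ord('Z') − ord('A') = 25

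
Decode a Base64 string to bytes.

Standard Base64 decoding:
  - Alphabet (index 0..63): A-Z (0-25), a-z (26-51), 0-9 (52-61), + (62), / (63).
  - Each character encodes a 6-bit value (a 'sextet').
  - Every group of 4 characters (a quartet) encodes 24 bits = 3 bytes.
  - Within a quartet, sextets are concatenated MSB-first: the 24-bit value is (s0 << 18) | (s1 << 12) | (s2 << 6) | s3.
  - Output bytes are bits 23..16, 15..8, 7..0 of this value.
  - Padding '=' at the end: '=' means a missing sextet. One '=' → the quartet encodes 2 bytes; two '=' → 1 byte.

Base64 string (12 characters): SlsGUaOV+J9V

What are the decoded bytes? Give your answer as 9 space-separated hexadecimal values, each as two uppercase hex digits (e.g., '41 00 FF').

After char 0 ('S'=18): chars_in_quartet=1 acc=0x12 bytes_emitted=0
After char 1 ('l'=37): chars_in_quartet=2 acc=0x4A5 bytes_emitted=0
After char 2 ('s'=44): chars_in_quartet=3 acc=0x1296C bytes_emitted=0
After char 3 ('G'=6): chars_in_quartet=4 acc=0x4A5B06 -> emit 4A 5B 06, reset; bytes_emitted=3
After char 4 ('U'=20): chars_in_quartet=1 acc=0x14 bytes_emitted=3
After char 5 ('a'=26): chars_in_quartet=2 acc=0x51A bytes_emitted=3
After char 6 ('O'=14): chars_in_quartet=3 acc=0x1468E bytes_emitted=3
After char 7 ('V'=21): chars_in_quartet=4 acc=0x51A395 -> emit 51 A3 95, reset; bytes_emitted=6
After char 8 ('+'=62): chars_in_quartet=1 acc=0x3E bytes_emitted=6
After char 9 ('J'=9): chars_in_quartet=2 acc=0xF89 bytes_emitted=6
After char 10 ('9'=61): chars_in_quartet=3 acc=0x3E27D bytes_emitted=6
After char 11 ('V'=21): chars_in_quartet=4 acc=0xF89F55 -> emit F8 9F 55, reset; bytes_emitted=9

Answer: 4A 5B 06 51 A3 95 F8 9F 55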